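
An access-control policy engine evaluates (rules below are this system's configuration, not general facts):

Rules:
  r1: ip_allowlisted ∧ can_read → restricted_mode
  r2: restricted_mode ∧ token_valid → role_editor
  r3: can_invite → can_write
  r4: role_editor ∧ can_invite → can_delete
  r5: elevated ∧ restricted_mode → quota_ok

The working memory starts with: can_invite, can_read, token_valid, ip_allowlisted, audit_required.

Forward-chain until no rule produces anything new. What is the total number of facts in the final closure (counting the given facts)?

9

Round 1: r1 [ip_allowlisted ∧ can_read → restricted_mode]; r3 [can_invite → can_write]. Adds restricted_mode, can_write.
Round 2: r2 [restricted_mode ∧ token_valid → role_editor]. Adds role_editor.
Round 3: r4 [role_editor ∧ can_invite → can_delete]. Adds can_delete.
Closure: {audit_required, can_delete, can_invite, can_read, can_write, ip_allowlisted, restricted_mode, role_editor, token_valid} — 9 facts.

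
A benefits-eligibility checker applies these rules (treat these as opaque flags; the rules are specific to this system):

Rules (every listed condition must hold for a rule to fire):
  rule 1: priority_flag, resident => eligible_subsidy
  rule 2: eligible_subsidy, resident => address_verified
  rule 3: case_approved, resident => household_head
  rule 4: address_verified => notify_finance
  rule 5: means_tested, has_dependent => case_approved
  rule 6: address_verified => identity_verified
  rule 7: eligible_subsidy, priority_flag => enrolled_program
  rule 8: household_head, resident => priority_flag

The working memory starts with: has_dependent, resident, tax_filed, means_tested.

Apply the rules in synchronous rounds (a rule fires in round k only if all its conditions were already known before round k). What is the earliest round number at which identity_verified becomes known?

6

Round 1: rule 5 [means_tested, has_dependent => case_approved]. Adds case_approved.
Round 2: rule 3 [case_approved, resident => household_head]. Adds household_head.
Round 3: rule 8 [household_head, resident => priority_flag]. Adds priority_flag.
Round 4: rule 1 [priority_flag, resident => eligible_subsidy]. Adds eligible_subsidy.
Round 5: rule 2 [eligible_subsidy, resident => address_verified]; rule 7 [eligible_subsidy, priority_flag => enrolled_program]. Adds address_verified, enrolled_program.
Round 6: rule 4 [address_verified => notify_finance]; rule 6 [address_verified => identity_verified]. Adds notify_finance, identity_verified.
identity_verified first appears in round 6.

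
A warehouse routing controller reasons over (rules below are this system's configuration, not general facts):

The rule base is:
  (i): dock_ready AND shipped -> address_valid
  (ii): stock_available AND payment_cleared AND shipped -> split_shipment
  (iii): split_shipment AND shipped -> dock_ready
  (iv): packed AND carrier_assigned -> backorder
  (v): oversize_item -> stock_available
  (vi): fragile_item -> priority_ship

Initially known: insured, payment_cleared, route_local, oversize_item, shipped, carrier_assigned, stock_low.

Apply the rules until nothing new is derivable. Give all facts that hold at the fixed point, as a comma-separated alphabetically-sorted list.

Round 1 — (v), derive stock_available.
Round 2 — (ii), derive split_shipment.
Round 3 — (iii), derive dock_ready.
Round 4 — (i), derive address_valid.

address_valid, carrier_assigned, dock_ready, insured, oversize_item, payment_cleared, route_local, shipped, split_shipment, stock_available, stock_low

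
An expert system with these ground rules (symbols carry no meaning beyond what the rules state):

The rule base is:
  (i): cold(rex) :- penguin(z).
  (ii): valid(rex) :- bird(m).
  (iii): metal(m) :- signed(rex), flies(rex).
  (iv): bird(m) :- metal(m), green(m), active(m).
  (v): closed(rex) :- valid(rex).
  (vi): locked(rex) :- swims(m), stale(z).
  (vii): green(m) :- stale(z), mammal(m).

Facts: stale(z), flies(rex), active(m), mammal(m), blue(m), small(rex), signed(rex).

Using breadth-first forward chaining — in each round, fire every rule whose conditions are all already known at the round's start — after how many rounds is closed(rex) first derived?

[1] (iii) [metal(m) :- signed(rex), flies(rex).]; (vii) [green(m) :- stale(z), mammal(m).]. ⇒ new: metal(m), green(m).
[2] (iv) [bird(m) :- metal(m), green(m), active(m).]. ⇒ new: bird(m).
[3] (ii) [valid(rex) :- bird(m).]. ⇒ new: valid(rex).
[4] (v) [closed(rex) :- valid(rex).]. ⇒ new: closed(rex).
closed(rex) first appears in round 4.

4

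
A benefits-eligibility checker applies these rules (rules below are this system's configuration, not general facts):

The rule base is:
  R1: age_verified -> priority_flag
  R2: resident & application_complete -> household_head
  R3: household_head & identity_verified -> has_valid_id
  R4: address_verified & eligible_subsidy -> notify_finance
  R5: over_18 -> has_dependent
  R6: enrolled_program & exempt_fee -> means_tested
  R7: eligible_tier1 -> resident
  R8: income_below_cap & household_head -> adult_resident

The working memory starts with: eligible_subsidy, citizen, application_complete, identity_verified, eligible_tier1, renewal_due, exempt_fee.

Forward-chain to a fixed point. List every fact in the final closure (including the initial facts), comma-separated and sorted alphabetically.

Round 1: R7 [eligible_tier1 -> resident]. Adds resident.
Round 2: R2 [resident & application_complete -> household_head]. Adds household_head.
Round 3: R3 [household_head & identity_verified -> has_valid_id]. Adds has_valid_id.

application_complete, citizen, eligible_subsidy, eligible_tier1, exempt_fee, has_valid_id, household_head, identity_verified, renewal_due, resident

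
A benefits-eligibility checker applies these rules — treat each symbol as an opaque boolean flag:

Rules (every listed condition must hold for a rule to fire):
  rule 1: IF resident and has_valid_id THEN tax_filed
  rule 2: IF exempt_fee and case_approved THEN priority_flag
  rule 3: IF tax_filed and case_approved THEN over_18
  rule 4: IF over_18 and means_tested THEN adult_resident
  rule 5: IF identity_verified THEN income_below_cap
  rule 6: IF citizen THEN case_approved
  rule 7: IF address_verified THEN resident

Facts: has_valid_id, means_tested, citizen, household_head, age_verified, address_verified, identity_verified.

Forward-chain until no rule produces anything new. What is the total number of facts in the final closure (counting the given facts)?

[1] rule 5 [IF identity_verified THEN income_below_cap]; rule 6 [IF citizen THEN case_approved]; rule 7 [IF address_verified THEN resident]. ⇒ new: income_below_cap, case_approved, resident.
[2] rule 1 [IF resident and has_valid_id THEN tax_filed]. ⇒ new: tax_filed.
[3] rule 3 [IF tax_filed and case_approved THEN over_18]. ⇒ new: over_18.
[4] rule 4 [IF over_18 and means_tested THEN adult_resident]. ⇒ new: adult_resident.
Closure: {address_verified, adult_resident, age_verified, case_approved, citizen, has_valid_id, household_head, identity_verified, income_below_cap, means_tested, over_18, resident, tax_filed} — 13 facts.

13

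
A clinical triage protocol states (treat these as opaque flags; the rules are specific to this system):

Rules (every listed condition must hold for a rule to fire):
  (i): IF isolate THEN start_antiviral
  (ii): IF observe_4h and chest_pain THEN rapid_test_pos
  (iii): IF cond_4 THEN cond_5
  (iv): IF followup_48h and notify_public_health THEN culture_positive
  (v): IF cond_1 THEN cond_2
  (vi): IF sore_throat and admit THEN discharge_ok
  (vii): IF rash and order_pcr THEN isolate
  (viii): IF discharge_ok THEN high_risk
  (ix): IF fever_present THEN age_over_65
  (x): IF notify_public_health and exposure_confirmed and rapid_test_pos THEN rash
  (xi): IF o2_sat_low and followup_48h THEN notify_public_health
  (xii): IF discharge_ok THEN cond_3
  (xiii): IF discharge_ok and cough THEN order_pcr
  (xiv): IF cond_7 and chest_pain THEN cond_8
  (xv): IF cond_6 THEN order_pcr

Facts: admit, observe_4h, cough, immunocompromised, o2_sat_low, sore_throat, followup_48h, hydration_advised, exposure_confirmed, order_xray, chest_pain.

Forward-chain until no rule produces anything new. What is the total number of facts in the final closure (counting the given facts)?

21

Round 1: (ii) [IF observe_4h and chest_pain THEN rapid_test_pos]; (vi) [IF sore_throat and admit THEN discharge_ok]; (xi) [IF o2_sat_low and followup_48h THEN notify_public_health]. Adds rapid_test_pos, discharge_ok, notify_public_health.
Round 2: (iv) [IF followup_48h and notify_public_health THEN culture_positive]; (viii) [IF discharge_ok THEN high_risk]; (x) [IF notify_public_health and exposure_confirmed and rapid_test_pos THEN rash]; (xii) [IF discharge_ok THEN cond_3]; (xiii) [IF discharge_ok and cough THEN order_pcr]. Adds culture_positive, high_risk, rash, cond_3, order_pcr.
Round 3: (vii) [IF rash and order_pcr THEN isolate]. Adds isolate.
Round 4: (i) [IF isolate THEN start_antiviral]. Adds start_antiviral.
Closure: {admit, chest_pain, cond_3, cough, culture_positive, discharge_ok, exposure_confirmed, followup_48h, high_risk, hydration_advised, immunocompromised, isolate, notify_public_health, o2_sat_low, observe_4h, order_pcr, order_xray, rapid_test_pos, rash, sore_throat, start_antiviral} — 21 facts.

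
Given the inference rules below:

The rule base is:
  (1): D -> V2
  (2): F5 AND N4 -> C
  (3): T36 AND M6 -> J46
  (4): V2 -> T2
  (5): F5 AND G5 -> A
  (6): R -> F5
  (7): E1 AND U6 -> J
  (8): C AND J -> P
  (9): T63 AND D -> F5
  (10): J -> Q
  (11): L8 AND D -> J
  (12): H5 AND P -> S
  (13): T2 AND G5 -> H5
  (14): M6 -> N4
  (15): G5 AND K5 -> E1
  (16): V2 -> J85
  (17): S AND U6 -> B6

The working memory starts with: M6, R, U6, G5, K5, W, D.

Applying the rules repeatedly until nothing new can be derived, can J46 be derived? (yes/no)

[1] (1) [D -> V2]; (6) [R -> F5]; (14) [M6 -> N4]; (15) [G5 AND K5 -> E1]. ⇒ new: V2, F5, N4, E1.
[2] (2) [F5 AND N4 -> C]; (4) [V2 -> T2]; (5) [F5 AND G5 -> A]; (7) [E1 AND U6 -> J]; (16) [V2 -> J85]. ⇒ new: C, T2, A, J, J85.
[3] (8) [C AND J -> P]; (10) [J -> Q]; (13) [T2 AND G5 -> H5]. ⇒ new: P, Q, H5.
[4] (12) [H5 AND P -> S]. ⇒ new: S.
[5] (17) [S AND U6 -> B6]. ⇒ new: B6.
Fixed point reached. J46 is concluded only by (3); (3) needs T36 (never derived).

no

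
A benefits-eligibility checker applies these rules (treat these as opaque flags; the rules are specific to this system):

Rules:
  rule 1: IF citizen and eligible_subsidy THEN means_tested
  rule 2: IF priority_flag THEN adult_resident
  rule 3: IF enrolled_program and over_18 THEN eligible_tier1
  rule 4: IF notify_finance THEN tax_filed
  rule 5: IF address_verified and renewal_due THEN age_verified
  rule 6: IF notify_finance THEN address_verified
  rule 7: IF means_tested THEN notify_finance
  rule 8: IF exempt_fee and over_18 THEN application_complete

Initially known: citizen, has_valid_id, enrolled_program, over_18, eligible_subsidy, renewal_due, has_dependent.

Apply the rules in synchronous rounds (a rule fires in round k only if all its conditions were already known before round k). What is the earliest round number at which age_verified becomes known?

Round 1: rule 1 [IF citizen and eligible_subsidy THEN means_tested]; rule 3 [IF enrolled_program and over_18 THEN eligible_tier1]. New: means_tested, eligible_tier1.
Round 2: rule 7 [IF means_tested THEN notify_finance]. New: notify_finance.
Round 3: rule 4 [IF notify_finance THEN tax_filed]; rule 6 [IF notify_finance THEN address_verified]. New: tax_filed, address_verified.
Round 4: rule 5 [IF address_verified and renewal_due THEN age_verified]. New: age_verified.
age_verified first appears in round 4.

4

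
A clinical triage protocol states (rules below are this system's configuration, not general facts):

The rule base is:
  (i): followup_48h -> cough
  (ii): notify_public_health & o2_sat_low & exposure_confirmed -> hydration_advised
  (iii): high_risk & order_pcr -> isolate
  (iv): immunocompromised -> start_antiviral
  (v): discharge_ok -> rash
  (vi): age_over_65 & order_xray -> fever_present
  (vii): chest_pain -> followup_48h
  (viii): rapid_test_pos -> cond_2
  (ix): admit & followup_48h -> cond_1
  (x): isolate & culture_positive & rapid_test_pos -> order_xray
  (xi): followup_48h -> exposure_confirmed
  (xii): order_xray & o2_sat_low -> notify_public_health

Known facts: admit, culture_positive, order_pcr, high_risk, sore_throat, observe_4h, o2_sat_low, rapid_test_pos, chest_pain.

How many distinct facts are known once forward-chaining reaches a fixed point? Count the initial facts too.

Round 1 fires (iii), (vii), (viii), giving isolate, followup_48h, cond_2.
Round 2 fires (i), (ix), (x), (xi), giving cough, cond_1, order_xray, exposure_confirmed.
Round 3 fires (xii), giving notify_public_health.
Round 4 fires (ii), giving hydration_advised.
Closure: {admit, chest_pain, cond_1, cond_2, cough, culture_positive, exposure_confirmed, followup_48h, high_risk, hydration_advised, isolate, notify_public_health, o2_sat_low, observe_4h, order_pcr, order_xray, rapid_test_pos, sore_throat} — 18 facts.

18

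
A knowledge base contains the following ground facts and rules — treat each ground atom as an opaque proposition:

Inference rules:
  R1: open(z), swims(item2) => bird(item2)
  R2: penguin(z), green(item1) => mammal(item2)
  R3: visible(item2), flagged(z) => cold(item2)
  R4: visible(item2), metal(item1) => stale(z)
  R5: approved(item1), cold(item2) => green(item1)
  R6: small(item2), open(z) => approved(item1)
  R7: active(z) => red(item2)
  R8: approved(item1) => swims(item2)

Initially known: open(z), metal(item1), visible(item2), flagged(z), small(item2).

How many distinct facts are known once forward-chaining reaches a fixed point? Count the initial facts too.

Round 1 — R3, R4, R6, derive cold(item2), stale(z), approved(item1).
Round 2 — R5, R8, derive green(item1), swims(item2).
Round 3 — R1, derive bird(item2).
Closure: {approved(item1), bird(item2), cold(item2), flagged(z), green(item1), metal(item1), open(z), small(item2), stale(z), swims(item2), visible(item2)} — 11 facts.

11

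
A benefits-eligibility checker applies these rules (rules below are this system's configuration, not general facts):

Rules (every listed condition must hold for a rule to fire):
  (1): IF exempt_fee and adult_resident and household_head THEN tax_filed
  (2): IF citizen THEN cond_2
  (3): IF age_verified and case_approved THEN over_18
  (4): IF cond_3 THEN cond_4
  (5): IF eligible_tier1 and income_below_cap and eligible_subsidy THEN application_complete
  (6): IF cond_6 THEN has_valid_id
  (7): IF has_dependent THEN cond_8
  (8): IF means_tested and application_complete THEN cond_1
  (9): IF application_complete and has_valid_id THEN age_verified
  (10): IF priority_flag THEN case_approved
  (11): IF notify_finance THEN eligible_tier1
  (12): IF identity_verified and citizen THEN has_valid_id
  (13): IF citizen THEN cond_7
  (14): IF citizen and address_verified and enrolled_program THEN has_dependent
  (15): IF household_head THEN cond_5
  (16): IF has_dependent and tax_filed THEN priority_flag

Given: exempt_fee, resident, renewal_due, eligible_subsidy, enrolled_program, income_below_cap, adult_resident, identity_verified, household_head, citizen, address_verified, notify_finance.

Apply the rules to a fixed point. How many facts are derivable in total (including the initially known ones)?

25

[1] (1) [IF exempt_fee and adult_resident and household_head THEN tax_filed]; (2) [IF citizen THEN cond_2]; (11) [IF notify_finance THEN eligible_tier1]; (12) [IF identity_verified and citizen THEN has_valid_id]; (13) [IF citizen THEN cond_7]; (14) [IF citizen and address_verified and enrolled_program THEN has_dependent]; (15) [IF household_head THEN cond_5]. ⇒ new: tax_filed, cond_2, eligible_tier1, has_valid_id, cond_7, has_dependent, cond_5.
[2] (5) [IF eligible_tier1 and income_below_cap and eligible_subsidy THEN application_complete]; (7) [IF has_dependent THEN cond_8]; (16) [IF has_dependent and tax_filed THEN priority_flag]. ⇒ new: application_complete, cond_8, priority_flag.
[3] (9) [IF application_complete and has_valid_id THEN age_verified]; (10) [IF priority_flag THEN case_approved]. ⇒ new: age_verified, case_approved.
[4] (3) [IF age_verified and case_approved THEN over_18]. ⇒ new: over_18.
Closure: {address_verified, adult_resident, age_verified, application_complete, case_approved, citizen, cond_2, cond_5, cond_7, cond_8, eligible_subsidy, eligible_tier1, enrolled_program, exempt_fee, has_dependent, has_valid_id, household_head, identity_verified, income_below_cap, notify_finance, over_18, priority_flag, renewal_due, resident, tax_filed} — 25 facts.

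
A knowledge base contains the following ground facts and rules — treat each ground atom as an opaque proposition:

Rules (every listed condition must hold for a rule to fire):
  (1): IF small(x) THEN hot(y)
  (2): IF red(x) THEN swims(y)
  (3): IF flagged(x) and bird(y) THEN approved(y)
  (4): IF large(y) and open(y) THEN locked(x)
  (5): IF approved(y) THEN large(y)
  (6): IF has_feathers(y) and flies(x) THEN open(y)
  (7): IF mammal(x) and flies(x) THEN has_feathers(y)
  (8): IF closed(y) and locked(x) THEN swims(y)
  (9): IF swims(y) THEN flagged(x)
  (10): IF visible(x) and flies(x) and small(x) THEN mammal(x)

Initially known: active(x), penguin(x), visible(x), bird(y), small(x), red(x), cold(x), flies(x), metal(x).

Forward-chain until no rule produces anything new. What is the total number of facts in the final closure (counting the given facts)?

18

Round 1 fires (1), (2), (10), giving hot(y), swims(y), mammal(x).
Round 2 fires (7), (9), giving has_feathers(y), flagged(x).
Round 3 fires (3), (6), giving approved(y), open(y).
Round 4 fires (5), giving large(y).
Round 5 fires (4), giving locked(x).
Closure: {active(x), approved(y), bird(y), cold(x), flagged(x), flies(x), has_feathers(y), hot(y), large(y), locked(x), mammal(x), metal(x), open(y), penguin(x), red(x), small(x), swims(y), visible(x)} — 18 facts.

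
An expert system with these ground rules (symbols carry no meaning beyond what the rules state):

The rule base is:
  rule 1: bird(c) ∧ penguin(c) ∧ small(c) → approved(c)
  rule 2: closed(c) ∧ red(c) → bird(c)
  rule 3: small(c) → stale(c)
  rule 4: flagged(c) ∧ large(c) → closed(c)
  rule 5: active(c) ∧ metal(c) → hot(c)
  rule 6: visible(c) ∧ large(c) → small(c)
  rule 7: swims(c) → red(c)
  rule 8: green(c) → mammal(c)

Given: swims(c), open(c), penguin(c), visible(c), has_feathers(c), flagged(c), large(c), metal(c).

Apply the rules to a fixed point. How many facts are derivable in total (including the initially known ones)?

Round 1: rule 4 [flagged(c) ∧ large(c) → closed(c)]; rule 6 [visible(c) ∧ large(c) → small(c)]; rule 7 [swims(c) → red(c)]. New: closed(c), small(c), red(c).
Round 2: rule 2 [closed(c) ∧ red(c) → bird(c)]; rule 3 [small(c) → stale(c)]. New: bird(c), stale(c).
Round 3: rule 1 [bird(c) ∧ penguin(c) ∧ small(c) → approved(c)]. New: approved(c).
Closure: {approved(c), bird(c), closed(c), flagged(c), has_feathers(c), large(c), metal(c), open(c), penguin(c), red(c), small(c), stale(c), swims(c), visible(c)} — 14 facts.

14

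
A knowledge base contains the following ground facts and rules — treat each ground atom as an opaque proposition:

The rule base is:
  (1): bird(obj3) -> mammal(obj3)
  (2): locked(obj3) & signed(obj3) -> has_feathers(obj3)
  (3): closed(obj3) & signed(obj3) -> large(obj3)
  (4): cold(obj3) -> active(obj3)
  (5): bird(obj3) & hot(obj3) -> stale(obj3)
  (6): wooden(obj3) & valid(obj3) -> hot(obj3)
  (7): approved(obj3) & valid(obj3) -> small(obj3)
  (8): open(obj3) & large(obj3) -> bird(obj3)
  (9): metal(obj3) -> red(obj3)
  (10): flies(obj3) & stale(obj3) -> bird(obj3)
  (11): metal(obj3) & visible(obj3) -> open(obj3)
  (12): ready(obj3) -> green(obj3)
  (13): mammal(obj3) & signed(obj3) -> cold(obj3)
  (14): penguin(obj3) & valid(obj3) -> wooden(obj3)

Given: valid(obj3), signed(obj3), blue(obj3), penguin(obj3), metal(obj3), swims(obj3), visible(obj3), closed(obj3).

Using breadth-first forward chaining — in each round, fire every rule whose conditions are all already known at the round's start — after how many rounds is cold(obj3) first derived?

4

[1] (3) [closed(obj3) & signed(obj3) -> large(obj3)]; (9) [metal(obj3) -> red(obj3)]; (11) [metal(obj3) & visible(obj3) -> open(obj3)]; (14) [penguin(obj3) & valid(obj3) -> wooden(obj3)]. ⇒ new: large(obj3), red(obj3), open(obj3), wooden(obj3).
[2] (6) [wooden(obj3) & valid(obj3) -> hot(obj3)]; (8) [open(obj3) & large(obj3) -> bird(obj3)]. ⇒ new: hot(obj3), bird(obj3).
[3] (1) [bird(obj3) -> mammal(obj3)]; (5) [bird(obj3) & hot(obj3) -> stale(obj3)]. ⇒ new: mammal(obj3), stale(obj3).
[4] (13) [mammal(obj3) & signed(obj3) -> cold(obj3)]. ⇒ new: cold(obj3).
cold(obj3) first appears in round 4.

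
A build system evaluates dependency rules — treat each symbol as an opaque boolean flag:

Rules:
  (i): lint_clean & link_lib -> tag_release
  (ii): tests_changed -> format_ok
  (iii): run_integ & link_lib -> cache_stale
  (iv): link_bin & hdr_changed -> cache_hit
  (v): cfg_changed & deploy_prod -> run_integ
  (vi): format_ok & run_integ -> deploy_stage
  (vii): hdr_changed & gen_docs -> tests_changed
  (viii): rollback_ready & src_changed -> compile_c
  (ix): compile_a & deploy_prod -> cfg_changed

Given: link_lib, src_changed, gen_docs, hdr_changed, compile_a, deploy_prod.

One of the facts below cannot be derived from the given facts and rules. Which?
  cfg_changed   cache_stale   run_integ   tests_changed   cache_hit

cache_hit

[1] (vii) [hdr_changed & gen_docs -> tests_changed]; (ix) [compile_a & deploy_prod -> cfg_changed]. ⇒ new: tests_changed, cfg_changed.
[2] (ii) [tests_changed -> format_ok]; (v) [cfg_changed & deploy_prod -> run_integ]. ⇒ new: format_ok, run_integ.
[3] (iii) [run_integ & link_lib -> cache_stale]; (vi) [format_ok & run_integ -> deploy_stage]. ⇒ new: cache_stale, deploy_stage.
Derived: tests_changed (round 1), run_integ (round 2), cfg_changed (round 1), cache_stale (round 3). cache_hit never appears in any round.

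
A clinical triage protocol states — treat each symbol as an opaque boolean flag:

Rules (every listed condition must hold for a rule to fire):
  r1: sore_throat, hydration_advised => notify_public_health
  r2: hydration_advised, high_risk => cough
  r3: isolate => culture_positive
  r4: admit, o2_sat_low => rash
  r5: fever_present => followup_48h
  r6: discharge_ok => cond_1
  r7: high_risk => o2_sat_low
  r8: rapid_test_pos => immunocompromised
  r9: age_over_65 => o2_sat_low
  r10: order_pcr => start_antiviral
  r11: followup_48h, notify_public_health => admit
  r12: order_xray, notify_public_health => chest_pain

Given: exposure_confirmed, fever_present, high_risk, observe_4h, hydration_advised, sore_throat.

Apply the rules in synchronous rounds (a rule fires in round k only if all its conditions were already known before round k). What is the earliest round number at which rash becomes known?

3

Round 1: r1 [sore_throat, hydration_advised => notify_public_health]; r2 [hydration_advised, high_risk => cough]; r5 [fever_present => followup_48h]; r7 [high_risk => o2_sat_low]. New: notify_public_health, cough, followup_48h, o2_sat_low.
Round 2: r11 [followup_48h, notify_public_health => admit]. New: admit.
Round 3: r4 [admit, o2_sat_low => rash]. New: rash.
rash first appears in round 3.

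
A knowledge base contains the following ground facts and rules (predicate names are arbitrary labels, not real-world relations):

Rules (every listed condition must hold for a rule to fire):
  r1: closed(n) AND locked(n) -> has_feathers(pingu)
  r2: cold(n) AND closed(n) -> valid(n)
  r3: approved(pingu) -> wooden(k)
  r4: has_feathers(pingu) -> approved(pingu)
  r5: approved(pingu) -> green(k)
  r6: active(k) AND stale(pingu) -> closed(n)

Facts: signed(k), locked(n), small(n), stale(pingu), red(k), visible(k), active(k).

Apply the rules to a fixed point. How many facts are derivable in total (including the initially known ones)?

Round 1: r6 [active(k) AND stale(pingu) -> closed(n)]. New: closed(n).
Round 2: r1 [closed(n) AND locked(n) -> has_feathers(pingu)]. New: has_feathers(pingu).
Round 3: r4 [has_feathers(pingu) -> approved(pingu)]. New: approved(pingu).
Round 4: r3 [approved(pingu) -> wooden(k)]; r5 [approved(pingu) -> green(k)]. New: wooden(k), green(k).
Closure: {active(k), approved(pingu), closed(n), green(k), has_feathers(pingu), locked(n), red(k), signed(k), small(n), stale(pingu), visible(k), wooden(k)} — 12 facts.

12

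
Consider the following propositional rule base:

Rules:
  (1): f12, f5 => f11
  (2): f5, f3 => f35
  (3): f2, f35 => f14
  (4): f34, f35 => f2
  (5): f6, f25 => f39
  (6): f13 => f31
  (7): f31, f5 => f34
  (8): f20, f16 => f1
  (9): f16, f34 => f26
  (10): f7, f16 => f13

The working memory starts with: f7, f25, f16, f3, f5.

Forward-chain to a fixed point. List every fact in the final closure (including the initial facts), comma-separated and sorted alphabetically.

Round 1: (2) [f5, f3 => f35]; (10) [f7, f16 => f13]. New: f35, f13.
Round 2: (6) [f13 => f31]. New: f31.
Round 3: (7) [f31, f5 => f34]. New: f34.
Round 4: (4) [f34, f35 => f2]; (9) [f16, f34 => f26]. New: f2, f26.
Round 5: (3) [f2, f35 => f14]. New: f14.

f13, f14, f16, f2, f25, f26, f3, f31, f34, f35, f5, f7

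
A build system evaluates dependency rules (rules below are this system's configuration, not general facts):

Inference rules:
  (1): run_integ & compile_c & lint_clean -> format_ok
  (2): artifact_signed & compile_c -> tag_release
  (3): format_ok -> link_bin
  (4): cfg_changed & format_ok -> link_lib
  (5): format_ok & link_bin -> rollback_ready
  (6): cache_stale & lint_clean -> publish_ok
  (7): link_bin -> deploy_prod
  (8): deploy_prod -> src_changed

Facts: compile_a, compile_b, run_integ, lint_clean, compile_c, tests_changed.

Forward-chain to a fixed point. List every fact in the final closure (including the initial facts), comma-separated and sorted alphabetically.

Round 1 fires (1), giving format_ok.
Round 2 fires (3), giving link_bin.
Round 3 fires (5), (7), giving rollback_ready, deploy_prod.
Round 4 fires (8), giving src_changed.

compile_a, compile_b, compile_c, deploy_prod, format_ok, link_bin, lint_clean, rollback_ready, run_integ, src_changed, tests_changed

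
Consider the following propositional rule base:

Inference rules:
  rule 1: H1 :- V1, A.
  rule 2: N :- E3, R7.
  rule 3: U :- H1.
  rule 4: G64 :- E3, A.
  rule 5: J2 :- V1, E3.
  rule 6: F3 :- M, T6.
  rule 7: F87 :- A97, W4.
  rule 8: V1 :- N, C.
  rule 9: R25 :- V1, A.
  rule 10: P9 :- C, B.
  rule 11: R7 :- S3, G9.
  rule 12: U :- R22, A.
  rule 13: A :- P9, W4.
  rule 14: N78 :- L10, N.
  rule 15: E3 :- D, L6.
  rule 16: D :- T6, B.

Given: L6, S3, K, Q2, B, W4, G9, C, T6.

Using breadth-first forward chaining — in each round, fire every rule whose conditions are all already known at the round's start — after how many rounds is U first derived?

[1] rule 10 [P9 :- C, B.]; rule 11 [R7 :- S3, G9.]; rule 16 [D :- T6, B.]. ⇒ new: P9, R7, D.
[2] rule 13 [A :- P9, W4.]; rule 15 [E3 :- D, L6.]. ⇒ new: A, E3.
[3] rule 2 [N :- E3, R7.]; rule 4 [G64 :- E3, A.]. ⇒ new: N, G64.
[4] rule 8 [V1 :- N, C.]. ⇒ new: V1.
[5] rule 1 [H1 :- V1, A.]; rule 5 [J2 :- V1, E3.]; rule 9 [R25 :- V1, A.]. ⇒ new: H1, J2, R25.
[6] rule 3 [U :- H1.]. ⇒ new: U.
U first appears in round 6.

6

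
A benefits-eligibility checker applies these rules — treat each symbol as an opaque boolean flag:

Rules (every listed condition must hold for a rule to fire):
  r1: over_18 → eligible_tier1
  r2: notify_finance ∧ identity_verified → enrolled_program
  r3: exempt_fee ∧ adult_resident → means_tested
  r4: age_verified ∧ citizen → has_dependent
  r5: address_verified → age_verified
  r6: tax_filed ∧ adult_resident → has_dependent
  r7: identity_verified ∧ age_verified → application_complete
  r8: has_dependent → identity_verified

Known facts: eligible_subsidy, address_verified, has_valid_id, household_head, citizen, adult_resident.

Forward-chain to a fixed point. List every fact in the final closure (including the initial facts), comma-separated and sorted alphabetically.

address_verified, adult_resident, age_verified, application_complete, citizen, eligible_subsidy, has_dependent, has_valid_id, household_head, identity_verified

Round 1 — r5, derive age_verified.
Round 2 — r4, derive has_dependent.
Round 3 — r8, derive identity_verified.
Round 4 — r7, derive application_complete.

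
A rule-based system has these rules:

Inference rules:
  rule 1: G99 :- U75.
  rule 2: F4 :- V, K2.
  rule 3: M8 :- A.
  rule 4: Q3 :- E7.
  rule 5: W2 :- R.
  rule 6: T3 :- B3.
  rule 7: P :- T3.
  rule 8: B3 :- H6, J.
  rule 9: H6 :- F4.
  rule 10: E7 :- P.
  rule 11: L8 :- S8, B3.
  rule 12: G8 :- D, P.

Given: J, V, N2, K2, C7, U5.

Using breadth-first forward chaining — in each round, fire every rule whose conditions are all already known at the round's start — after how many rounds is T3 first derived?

[1] rule 2 [F4 :- V, K2.]. ⇒ new: F4.
[2] rule 9 [H6 :- F4.]. ⇒ new: H6.
[3] rule 8 [B3 :- H6, J.]. ⇒ new: B3.
[4] rule 6 [T3 :- B3.]. ⇒ new: T3.
T3 first appears in round 4.

4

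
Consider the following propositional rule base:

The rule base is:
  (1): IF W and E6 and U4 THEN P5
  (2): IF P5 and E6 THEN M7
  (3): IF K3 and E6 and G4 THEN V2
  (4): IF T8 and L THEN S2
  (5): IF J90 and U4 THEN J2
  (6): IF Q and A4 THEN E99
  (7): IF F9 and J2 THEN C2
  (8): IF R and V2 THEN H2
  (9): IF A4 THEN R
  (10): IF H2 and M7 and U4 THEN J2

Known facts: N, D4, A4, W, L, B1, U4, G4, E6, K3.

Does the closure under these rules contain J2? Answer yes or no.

yes

Round 1: (1) [IF W and E6 and U4 THEN P5]; (3) [IF K3 and E6 and G4 THEN V2]; (9) [IF A4 THEN R]. Adds P5, V2, R.
Round 2: (2) [IF P5 and E6 THEN M7]; (8) [IF R and V2 THEN H2]. Adds M7, H2.
Round 3: (10) [IF H2 and M7 and U4 THEN J2]. Adds J2.
J2 appears in round 3, so it is derivable.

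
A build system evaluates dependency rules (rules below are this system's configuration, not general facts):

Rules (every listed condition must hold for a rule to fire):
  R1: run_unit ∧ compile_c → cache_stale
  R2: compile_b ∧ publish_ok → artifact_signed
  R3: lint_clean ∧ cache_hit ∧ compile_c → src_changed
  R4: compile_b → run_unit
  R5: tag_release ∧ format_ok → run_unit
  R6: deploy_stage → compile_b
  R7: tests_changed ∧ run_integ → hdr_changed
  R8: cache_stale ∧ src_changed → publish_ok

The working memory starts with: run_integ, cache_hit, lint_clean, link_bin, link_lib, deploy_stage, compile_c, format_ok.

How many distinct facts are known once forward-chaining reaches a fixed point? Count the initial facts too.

14

Round 1 — R3, R6, derive src_changed, compile_b.
Round 2 — R4, derive run_unit.
Round 3 — R1, derive cache_stale.
Round 4 — R8, derive publish_ok.
Round 5 — R2, derive artifact_signed.
Closure: {artifact_signed, cache_hit, cache_stale, compile_b, compile_c, deploy_stage, format_ok, link_bin, link_lib, lint_clean, publish_ok, run_integ, run_unit, src_changed} — 14 facts.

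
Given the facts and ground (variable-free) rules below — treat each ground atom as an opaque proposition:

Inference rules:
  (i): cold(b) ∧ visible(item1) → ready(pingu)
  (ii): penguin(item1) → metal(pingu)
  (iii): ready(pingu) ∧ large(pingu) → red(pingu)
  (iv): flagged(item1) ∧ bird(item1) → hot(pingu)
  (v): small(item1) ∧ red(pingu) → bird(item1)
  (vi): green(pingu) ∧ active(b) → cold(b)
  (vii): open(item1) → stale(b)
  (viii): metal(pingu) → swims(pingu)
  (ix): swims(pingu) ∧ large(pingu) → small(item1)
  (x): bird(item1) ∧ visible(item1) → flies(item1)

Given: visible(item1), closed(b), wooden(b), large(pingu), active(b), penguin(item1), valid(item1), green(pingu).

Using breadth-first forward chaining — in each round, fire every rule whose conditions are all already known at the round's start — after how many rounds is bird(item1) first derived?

4

Round 1 fires (ii), (vi), giving metal(pingu), cold(b).
Round 2 fires (i), (viii), giving ready(pingu), swims(pingu).
Round 3 fires (iii), (ix), giving red(pingu), small(item1).
Round 4 fires (v), giving bird(item1).
bird(item1) first appears in round 4.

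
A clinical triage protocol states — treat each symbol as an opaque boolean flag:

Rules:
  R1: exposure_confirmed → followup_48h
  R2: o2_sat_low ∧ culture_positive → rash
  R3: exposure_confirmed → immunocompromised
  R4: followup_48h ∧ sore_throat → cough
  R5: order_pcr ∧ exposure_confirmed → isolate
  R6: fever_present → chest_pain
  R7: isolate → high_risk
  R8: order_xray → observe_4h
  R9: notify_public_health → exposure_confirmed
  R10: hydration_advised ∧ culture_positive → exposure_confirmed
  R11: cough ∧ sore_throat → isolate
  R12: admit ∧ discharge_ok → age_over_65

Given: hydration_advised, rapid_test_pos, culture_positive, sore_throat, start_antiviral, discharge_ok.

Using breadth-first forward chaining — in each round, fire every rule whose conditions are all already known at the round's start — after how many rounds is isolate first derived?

4

Round 1: R10 [hydration_advised ∧ culture_positive → exposure_confirmed]. Adds exposure_confirmed.
Round 2: R1 [exposure_confirmed → followup_48h]; R3 [exposure_confirmed → immunocompromised]. Adds followup_48h, immunocompromised.
Round 3: R4 [followup_48h ∧ sore_throat → cough]. Adds cough.
Round 4: R11 [cough ∧ sore_throat → isolate]. Adds isolate.
isolate first appears in round 4.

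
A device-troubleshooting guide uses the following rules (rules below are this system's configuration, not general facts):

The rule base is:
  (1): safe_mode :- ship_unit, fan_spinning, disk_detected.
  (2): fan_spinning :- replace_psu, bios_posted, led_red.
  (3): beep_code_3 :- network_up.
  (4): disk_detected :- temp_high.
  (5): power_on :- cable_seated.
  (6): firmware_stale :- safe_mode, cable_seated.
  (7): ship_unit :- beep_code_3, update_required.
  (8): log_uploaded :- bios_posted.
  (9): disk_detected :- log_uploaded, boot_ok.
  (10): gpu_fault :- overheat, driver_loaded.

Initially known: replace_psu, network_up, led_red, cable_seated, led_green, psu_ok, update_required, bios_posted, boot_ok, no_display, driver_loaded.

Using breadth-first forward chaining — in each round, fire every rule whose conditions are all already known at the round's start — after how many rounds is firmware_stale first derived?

[1] (2) [fan_spinning :- replace_psu, bios_posted, led_red.]; (3) [beep_code_3 :- network_up.]; (5) [power_on :- cable_seated.]; (8) [log_uploaded :- bios_posted.]. ⇒ new: fan_spinning, beep_code_3, power_on, log_uploaded.
[2] (7) [ship_unit :- beep_code_3, update_required.]; (9) [disk_detected :- log_uploaded, boot_ok.]. ⇒ new: ship_unit, disk_detected.
[3] (1) [safe_mode :- ship_unit, fan_spinning, disk_detected.]. ⇒ new: safe_mode.
[4] (6) [firmware_stale :- safe_mode, cable_seated.]. ⇒ new: firmware_stale.
firmware_stale first appears in round 4.

4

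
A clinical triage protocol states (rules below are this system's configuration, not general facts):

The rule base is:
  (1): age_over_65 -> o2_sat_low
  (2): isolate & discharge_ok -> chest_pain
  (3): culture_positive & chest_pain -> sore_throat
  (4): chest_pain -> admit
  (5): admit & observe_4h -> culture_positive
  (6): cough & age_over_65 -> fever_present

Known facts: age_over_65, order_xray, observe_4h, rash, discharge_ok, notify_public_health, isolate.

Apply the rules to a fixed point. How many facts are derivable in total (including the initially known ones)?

Round 1 — (1), (2), derive o2_sat_low, chest_pain.
Round 2 — (4), derive admit.
Round 3 — (5), derive culture_positive.
Round 4 — (3), derive sore_throat.
Closure: {admit, age_over_65, chest_pain, culture_positive, discharge_ok, isolate, notify_public_health, o2_sat_low, observe_4h, order_xray, rash, sore_throat} — 12 facts.

12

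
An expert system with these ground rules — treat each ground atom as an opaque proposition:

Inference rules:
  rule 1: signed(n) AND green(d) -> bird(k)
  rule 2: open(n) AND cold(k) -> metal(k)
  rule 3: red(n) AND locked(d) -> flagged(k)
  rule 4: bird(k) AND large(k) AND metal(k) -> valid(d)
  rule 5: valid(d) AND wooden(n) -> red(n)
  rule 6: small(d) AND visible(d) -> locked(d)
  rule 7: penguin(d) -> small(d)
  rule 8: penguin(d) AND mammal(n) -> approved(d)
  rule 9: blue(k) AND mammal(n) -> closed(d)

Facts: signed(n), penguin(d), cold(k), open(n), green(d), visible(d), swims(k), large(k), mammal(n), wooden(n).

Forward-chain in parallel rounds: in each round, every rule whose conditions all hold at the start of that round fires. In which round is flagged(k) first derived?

Round 1: rule 1 [signed(n) AND green(d) -> bird(k)]; rule 2 [open(n) AND cold(k) -> metal(k)]; rule 7 [penguin(d) -> small(d)]; rule 8 [penguin(d) AND mammal(n) -> approved(d)]. Adds bird(k), metal(k), small(d), approved(d).
Round 2: rule 4 [bird(k) AND large(k) AND metal(k) -> valid(d)]; rule 6 [small(d) AND visible(d) -> locked(d)]. Adds valid(d), locked(d).
Round 3: rule 5 [valid(d) AND wooden(n) -> red(n)]. Adds red(n).
Round 4: rule 3 [red(n) AND locked(d) -> flagged(k)]. Adds flagged(k).
flagged(k) first appears in round 4.

4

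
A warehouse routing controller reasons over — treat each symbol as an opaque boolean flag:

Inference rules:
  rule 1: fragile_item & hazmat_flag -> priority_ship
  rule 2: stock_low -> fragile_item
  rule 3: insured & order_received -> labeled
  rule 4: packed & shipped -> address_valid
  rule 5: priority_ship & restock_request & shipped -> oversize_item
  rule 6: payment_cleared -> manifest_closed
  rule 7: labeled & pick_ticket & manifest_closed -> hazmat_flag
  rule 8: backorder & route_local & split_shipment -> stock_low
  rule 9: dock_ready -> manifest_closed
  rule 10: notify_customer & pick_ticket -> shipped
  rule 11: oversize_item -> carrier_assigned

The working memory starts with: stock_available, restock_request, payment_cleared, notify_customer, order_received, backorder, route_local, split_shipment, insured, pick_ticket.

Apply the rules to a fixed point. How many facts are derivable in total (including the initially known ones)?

19

Round 1 fires rule 3, rule 6, rule 8, rule 10, giving labeled, manifest_closed, stock_low, shipped.
Round 2 fires rule 2, rule 7, giving fragile_item, hazmat_flag.
Round 3 fires rule 1, giving priority_ship.
Round 4 fires rule 5, giving oversize_item.
Round 5 fires rule 11, giving carrier_assigned.
Closure: {backorder, carrier_assigned, fragile_item, hazmat_flag, insured, labeled, manifest_closed, notify_customer, order_received, oversize_item, payment_cleared, pick_ticket, priority_ship, restock_request, route_local, shipped, split_shipment, stock_available, stock_low} — 19 facts.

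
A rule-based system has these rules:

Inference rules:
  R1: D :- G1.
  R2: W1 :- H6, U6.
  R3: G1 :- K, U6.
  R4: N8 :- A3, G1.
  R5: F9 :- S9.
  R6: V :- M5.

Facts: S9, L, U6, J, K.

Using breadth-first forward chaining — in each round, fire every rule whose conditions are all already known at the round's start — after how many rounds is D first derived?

Round 1 fires R3, R5, giving G1, F9.
Round 2 fires R1, giving D.
D first appears in round 2.

2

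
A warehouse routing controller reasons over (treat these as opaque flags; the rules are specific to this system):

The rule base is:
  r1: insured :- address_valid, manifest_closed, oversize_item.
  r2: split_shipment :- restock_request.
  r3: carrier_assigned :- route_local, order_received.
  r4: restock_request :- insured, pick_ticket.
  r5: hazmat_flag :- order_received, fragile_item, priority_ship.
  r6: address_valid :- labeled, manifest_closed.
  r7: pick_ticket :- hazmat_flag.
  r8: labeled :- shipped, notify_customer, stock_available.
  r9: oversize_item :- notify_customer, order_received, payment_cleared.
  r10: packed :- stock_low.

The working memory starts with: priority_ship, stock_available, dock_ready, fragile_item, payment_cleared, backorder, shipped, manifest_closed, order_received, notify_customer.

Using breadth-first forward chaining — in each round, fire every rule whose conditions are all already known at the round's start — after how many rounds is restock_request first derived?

[1] r5 [hazmat_flag :- order_received, fragile_item, priority_ship.]; r8 [labeled :- shipped, notify_customer, stock_available.]; r9 [oversize_item :- notify_customer, order_received, payment_cleared.]. ⇒ new: hazmat_flag, labeled, oversize_item.
[2] r6 [address_valid :- labeled, manifest_closed.]; r7 [pick_ticket :- hazmat_flag.]. ⇒ new: address_valid, pick_ticket.
[3] r1 [insured :- address_valid, manifest_closed, oversize_item.]. ⇒ new: insured.
[4] r4 [restock_request :- insured, pick_ticket.]. ⇒ new: restock_request.
restock_request first appears in round 4.

4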